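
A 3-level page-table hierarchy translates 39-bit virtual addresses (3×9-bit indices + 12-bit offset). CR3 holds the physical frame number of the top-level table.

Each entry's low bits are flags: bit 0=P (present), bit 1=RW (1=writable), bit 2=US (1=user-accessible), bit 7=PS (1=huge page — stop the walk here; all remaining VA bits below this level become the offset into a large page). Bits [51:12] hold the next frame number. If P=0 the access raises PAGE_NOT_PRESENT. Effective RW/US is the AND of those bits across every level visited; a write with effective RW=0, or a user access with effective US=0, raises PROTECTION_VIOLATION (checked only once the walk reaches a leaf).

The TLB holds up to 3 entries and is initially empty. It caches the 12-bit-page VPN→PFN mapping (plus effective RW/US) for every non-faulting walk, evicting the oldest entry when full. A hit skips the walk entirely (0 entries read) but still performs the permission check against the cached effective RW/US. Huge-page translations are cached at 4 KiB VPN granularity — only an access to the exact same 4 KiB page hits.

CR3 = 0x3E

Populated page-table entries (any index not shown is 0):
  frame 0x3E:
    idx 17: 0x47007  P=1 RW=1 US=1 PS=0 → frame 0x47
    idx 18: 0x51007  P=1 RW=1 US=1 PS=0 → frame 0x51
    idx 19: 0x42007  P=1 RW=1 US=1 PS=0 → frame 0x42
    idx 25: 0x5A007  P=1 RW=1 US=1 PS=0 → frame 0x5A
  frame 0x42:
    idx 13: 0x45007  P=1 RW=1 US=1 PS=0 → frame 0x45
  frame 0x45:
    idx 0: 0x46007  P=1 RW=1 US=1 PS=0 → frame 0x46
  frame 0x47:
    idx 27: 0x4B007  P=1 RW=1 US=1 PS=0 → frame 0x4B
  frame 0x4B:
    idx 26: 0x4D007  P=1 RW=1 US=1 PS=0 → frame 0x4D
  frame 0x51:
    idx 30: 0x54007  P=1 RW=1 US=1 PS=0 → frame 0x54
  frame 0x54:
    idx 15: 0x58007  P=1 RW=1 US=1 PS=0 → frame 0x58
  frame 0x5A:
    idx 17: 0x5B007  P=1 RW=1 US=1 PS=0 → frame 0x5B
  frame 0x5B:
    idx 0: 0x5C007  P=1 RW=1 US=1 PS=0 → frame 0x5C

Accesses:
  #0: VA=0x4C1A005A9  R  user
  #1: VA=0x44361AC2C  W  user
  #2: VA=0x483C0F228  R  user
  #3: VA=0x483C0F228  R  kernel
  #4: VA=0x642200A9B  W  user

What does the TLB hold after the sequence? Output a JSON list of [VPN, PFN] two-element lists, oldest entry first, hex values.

Per-access translation:
#0 VA=0x4C1A005A9 (r,user):
  lvl0: tbl 0x3E, slot 19 ⇒ 0x42007 (P1/RW1/US1/PS0)
  lvl1: tbl 0x42, slot 13 ⇒ 0x45007 (P1/RW1/US1/PS0)
  lvl2: tbl 0x45, slot 0 ⇒ 0x46007 (P1/RW1/US1/PS0)
  ✓ 0x465A9  — 3 lookups
#1 VA=0x44361AC2C (w,user):
  lvl0: tbl 0x3E, slot 17 ⇒ 0x47007 (P1/RW1/US1/PS0)
  lvl1: tbl 0x47, slot 27 ⇒ 0x4B007 (P1/RW1/US1/PS0)
  lvl2: tbl 0x4B, slot 26 ⇒ 0x4D007 (P1/RW1/US1/PS0)
  ✓ 0x4DC2C  — 3 lookups
#2 VA=0x483C0F228 (r,user):
  lvl0: tbl 0x3E, slot 18 ⇒ 0x51007 (P1/RW1/US1/PS0)
  lvl1: tbl 0x51, slot 30 ⇒ 0x54007 (P1/RW1/US1/PS0)
  lvl2: tbl 0x54, slot 15 ⇒ 0x58007 (P1/RW1/US1/PS0)
  ✓ 0x58228  — 3 lookups
#3 VA=0x483C0F228 (r,kernel):
  TLB hit vpn=0x483C0F → PA=0x58228
#4 VA=0x642200A9B (w,user):
  lvl0: tbl 0x3E, slot 25 ⇒ 0x5A007 (P1/RW1/US1/PS0)
  lvl1: tbl 0x5A, slot 17 ⇒ 0x5B007 (P1/RW1/US1/PS0)
  lvl2: tbl 0x5B, slot 0 ⇒ 0x5C007 (P1/RW1/US1/PS0)
  ✓ 0x5CA9B  — 3 lookups

TLB: [["0x44361A", "0x4D"], ["0x483C0F", "0x58"], ["0x642200", "0x5C"]]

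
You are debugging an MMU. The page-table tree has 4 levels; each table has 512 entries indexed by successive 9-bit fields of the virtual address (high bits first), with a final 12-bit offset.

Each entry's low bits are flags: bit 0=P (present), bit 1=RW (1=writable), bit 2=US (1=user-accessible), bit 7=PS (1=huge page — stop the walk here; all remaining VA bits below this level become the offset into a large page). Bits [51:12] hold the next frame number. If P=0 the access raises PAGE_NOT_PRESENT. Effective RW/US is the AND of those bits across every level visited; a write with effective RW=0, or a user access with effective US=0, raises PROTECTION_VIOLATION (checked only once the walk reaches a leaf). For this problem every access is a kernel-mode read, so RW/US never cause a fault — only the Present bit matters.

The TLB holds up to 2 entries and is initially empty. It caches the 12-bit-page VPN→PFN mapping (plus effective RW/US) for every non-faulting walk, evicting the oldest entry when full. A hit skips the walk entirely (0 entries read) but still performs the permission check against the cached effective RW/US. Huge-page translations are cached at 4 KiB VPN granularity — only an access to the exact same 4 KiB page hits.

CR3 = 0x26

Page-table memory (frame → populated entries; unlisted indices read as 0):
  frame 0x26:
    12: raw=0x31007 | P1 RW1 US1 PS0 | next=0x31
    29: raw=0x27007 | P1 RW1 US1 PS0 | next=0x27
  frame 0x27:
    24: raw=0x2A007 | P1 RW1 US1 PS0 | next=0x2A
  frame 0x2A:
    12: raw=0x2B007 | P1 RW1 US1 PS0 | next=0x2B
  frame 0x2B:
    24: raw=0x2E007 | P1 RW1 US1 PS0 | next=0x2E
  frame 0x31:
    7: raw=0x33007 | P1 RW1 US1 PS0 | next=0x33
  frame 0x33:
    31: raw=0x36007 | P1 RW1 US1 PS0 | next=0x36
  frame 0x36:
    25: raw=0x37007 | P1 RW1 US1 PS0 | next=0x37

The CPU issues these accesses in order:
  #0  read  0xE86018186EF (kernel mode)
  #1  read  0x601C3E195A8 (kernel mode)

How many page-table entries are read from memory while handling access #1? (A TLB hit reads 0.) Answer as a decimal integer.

Per-access translation:
#0 VA=0xE86018186EF (r,kernel):
  L0: frame=0x26 idx=29 entry=0x27007 [P=1 RW=1 US=1 PS=0]
  L1: frame=0x27 idx=24 entry=0x2A007 [P=1 RW=1 US=1 PS=0]
  L2: frame=0x2A idx=12 entry=0x2B007 [P=1 RW=1 US=1 PS=0]
  L3: frame=0x2B idx=24 entry=0x2E007 [P=1 RW=1 US=1 PS=0]
  ✓ 0x2E6EF  — 4 lookups
#1 VA=0x601C3E195A8 (r,kernel):
  L0: frame=0x26 idx=12 entry=0x31007 [P=1 RW=1 US=1 PS=0]
  L1: frame=0x31 idx=7 entry=0x33007 [P=1 RW=1 US=1 PS=0]
  L2: frame=0x33 idx=31 entry=0x36007 [P=1 RW=1 US=1 PS=0]
  L3: frame=0x36 idx=25 entry=0x37007 [P=1 RW=1 US=1 PS=0]
  ✓ 0x375A8  — 4 lookups

Entries read for #1: 4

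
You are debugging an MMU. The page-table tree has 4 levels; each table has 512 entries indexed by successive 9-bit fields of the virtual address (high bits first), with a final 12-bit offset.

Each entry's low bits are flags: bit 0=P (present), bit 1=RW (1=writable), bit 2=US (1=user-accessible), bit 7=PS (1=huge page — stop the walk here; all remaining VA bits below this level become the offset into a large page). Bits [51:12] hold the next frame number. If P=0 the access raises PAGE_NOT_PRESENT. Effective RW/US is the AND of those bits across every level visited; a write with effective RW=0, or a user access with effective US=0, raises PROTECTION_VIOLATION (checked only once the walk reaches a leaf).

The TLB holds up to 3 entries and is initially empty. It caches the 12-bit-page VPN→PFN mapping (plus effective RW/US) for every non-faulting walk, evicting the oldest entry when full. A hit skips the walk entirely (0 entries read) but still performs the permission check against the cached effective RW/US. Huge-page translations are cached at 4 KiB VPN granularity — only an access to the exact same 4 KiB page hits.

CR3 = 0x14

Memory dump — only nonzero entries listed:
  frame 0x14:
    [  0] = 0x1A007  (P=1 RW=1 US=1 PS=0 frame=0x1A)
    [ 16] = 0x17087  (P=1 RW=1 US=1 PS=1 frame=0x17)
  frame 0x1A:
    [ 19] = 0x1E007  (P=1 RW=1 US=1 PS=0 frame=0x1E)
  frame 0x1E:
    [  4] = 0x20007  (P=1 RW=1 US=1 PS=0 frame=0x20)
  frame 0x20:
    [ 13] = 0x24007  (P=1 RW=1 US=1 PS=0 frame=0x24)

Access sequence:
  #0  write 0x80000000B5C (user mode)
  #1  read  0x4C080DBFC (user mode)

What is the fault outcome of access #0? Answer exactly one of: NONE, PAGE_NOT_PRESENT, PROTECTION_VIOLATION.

Walk each access:
#0 VA=0x80000000B5C (w,user):
  L0 @0x14[16] → 0x17087  P=1,RW=1,US=1,PS=1
  → PA=0x17B5C (huge @L0)  (1 entries read)
#1 VA=0x4C080DBFC (r,user):
  L0 @0x14[0] → 0x1A007  P=1,RW=1,US=1,PS=0
  L1 @0x1A[19] → 0x1E007  P=1,RW=1,US=1,PS=0
  L2 @0x1E[4] → 0x20007  P=1,RW=1,US=1,PS=0
  L3 @0x20[13] → 0x24007  P=1,RW=1,US=1,PS=0
  → PA=0x24BFC  (4 entries read)

Access #0 fault: NONE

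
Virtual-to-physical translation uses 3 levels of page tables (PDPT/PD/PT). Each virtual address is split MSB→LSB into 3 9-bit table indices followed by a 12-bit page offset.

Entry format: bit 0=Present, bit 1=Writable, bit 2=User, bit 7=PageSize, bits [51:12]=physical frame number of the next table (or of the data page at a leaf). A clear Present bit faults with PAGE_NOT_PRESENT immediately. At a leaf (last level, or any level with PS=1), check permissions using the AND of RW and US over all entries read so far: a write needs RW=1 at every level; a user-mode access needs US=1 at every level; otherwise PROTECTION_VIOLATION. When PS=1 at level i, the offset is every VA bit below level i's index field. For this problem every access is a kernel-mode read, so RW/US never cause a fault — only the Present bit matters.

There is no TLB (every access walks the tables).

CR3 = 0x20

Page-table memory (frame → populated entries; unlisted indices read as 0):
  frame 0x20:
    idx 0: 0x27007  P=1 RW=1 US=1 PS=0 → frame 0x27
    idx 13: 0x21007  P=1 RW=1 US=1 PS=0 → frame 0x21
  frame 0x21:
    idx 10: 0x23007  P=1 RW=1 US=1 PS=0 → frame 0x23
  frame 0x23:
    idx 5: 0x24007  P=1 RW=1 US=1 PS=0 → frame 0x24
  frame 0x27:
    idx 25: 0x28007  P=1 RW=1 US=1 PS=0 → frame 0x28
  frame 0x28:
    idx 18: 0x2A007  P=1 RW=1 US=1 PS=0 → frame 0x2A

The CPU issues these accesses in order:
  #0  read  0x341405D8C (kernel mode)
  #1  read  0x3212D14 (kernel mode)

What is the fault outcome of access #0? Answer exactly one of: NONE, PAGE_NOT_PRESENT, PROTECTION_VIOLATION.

Trace:
#0 VA=0x341405D8C (r,kernel):
  [0] read 0x20 idx=13: raw=0x21007 flags P=1 W=1 U=1 S=0
  [1] read 0x21 idx=10: raw=0x23007 flags P=1 W=1 U=1 S=0
  [2] read 0x23 idx=5: raw=0x24007 flags P=1 W=1 U=1 S=0
  ✓ 0x24D8C  — 3 lookups
#1 VA=0x3212D14 (r,kernel):
  [0] read 0x20 idx=0: raw=0x27007 flags P=1 W=1 U=1 S=0
  [1] read 0x27 idx=25: raw=0x28007 flags P=1 W=1 U=1 S=0
  [2] read 0x28 idx=18: raw=0x2A007 flags P=1 W=1 U=1 S=0
  ✓ 0x2AD14  — 3 lookups

Access #0 fault: NONE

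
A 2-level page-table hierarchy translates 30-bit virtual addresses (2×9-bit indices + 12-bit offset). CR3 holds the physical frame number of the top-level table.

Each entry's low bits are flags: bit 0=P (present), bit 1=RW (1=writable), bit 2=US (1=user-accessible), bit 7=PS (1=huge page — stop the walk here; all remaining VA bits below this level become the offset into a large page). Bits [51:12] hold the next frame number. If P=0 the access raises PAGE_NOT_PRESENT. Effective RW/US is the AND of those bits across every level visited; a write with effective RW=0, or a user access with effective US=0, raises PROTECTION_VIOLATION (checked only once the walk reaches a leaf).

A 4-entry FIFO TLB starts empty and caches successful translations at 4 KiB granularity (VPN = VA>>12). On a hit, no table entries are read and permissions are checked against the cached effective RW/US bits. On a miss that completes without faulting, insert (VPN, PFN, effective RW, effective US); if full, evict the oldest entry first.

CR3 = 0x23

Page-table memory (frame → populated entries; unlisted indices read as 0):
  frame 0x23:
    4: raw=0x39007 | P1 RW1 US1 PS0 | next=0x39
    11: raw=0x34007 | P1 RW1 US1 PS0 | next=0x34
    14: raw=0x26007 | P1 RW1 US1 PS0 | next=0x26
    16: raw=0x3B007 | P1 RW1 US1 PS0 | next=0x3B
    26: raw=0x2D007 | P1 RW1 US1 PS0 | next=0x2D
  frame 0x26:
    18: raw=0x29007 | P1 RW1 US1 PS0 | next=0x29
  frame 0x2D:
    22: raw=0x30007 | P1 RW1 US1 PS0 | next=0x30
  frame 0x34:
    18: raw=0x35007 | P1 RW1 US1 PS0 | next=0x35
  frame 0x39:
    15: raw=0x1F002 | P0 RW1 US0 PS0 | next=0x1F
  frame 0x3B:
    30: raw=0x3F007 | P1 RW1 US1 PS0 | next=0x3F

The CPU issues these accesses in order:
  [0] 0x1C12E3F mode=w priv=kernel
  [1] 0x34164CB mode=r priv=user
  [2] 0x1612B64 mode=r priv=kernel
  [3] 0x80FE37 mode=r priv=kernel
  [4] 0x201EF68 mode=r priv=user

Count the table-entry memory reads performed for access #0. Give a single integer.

Per-access translation:
#0 VA=0x1C12E3F (w,kernel):
  L0 @0x23[14] → 0x26007  P=1,RW=1,US=1,PS=0
  L1 @0x26[18] → 0x29007  P=1,RW=1,US=1,PS=0
  ⇒ phys 0x29E3F  [2 reads]
#1 VA=0x34164CB (r,user):
  L0 @0x23[26] → 0x2D007  P=1,RW=1,US=1,PS=0
  L1 @0x2D[22] → 0x30007  P=1,RW=1,US=1,PS=0
  ⇒ phys 0x304CB  [2 reads]
#2 VA=0x1612B64 (r,kernel):
  L0 @0x23[11] → 0x34007  P=1,RW=1,US=1,PS=0
  L1 @0x34[18] → 0x35007  P=1,RW=1,US=1,PS=0
  ⇒ phys 0x35B64  [2 reads]
#3 VA=0x80FE37 (r,kernel):
  L0 @0x23[4] → 0x39007  P=1,RW=1,US=1,PS=0
  L1 @0x39[15] → 0x1F002  P=0,RW=1,US=0,PS=0
  ⇒ fault: PAGE_NOT_PRESENT  — 2 lookups
#4 VA=0x201EF68 (r,user):
  L0 @0x23[16] → 0x3B007  P=1,RW=1,US=1,PS=0
  L1 @0x3B[30] → 0x3F007  P=1,RW=1,US=1,PS=0
  ⇒ phys 0x3FF68  [2 reads]

Entries read for #0: 2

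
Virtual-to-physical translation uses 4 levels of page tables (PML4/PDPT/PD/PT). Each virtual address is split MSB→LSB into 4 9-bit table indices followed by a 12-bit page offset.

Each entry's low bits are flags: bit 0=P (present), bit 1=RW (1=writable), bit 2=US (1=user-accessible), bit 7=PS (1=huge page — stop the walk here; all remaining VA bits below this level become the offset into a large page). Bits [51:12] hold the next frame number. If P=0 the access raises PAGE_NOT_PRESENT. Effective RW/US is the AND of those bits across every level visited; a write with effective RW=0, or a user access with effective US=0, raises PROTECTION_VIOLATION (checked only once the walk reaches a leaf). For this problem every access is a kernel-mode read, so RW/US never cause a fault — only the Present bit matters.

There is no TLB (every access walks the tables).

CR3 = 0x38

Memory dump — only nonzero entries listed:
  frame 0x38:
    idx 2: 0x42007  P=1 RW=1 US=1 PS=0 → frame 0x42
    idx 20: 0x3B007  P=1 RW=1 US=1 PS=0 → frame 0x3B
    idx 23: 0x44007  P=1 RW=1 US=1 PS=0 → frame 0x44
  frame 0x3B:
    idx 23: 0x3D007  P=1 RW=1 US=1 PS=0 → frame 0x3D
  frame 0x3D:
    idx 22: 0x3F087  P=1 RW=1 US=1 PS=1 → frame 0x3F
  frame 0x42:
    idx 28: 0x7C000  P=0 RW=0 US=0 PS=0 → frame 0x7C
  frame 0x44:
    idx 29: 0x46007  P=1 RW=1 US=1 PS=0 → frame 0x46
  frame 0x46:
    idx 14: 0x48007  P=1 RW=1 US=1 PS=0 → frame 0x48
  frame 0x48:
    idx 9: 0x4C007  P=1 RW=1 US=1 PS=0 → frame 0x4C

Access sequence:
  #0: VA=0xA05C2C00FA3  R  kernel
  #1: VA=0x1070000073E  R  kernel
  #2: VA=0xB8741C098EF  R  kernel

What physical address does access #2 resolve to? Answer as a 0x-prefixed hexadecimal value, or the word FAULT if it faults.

Trace:
#0 VA=0xA05C2C00FA3 (r,kernel):
  [0] read 0x38 idx=20: raw=0x3B007 flags P=1 W=1 U=1 S=0
  [1] read 0x3B idx=23: raw=0x3D007 flags P=1 W=1 U=1 S=0
  [2] read 0x3D idx=22: raw=0x3F087 flags P=1 W=1 U=1 S=1
  → PA=0x3FFA3 (huge @L2)  (3 entries read)
#1 VA=0x1070000073E (r,kernel):
  [0] read 0x38 idx=2: raw=0x42007 flags P=1 W=1 U=1 S=0
  [1] read 0x42 idx=28: raw=0x7C000 flags P=0 W=0 U=0 S=0
  ⇒ fault: PAGE_NOT_PRESENT  — 2 lookups
#2 VA=0xB8741C098EF (r,kernel):
  [0] read 0x38 idx=23: raw=0x44007 flags P=1 W=1 U=1 S=0
  [1] read 0x44 idx=29: raw=0x46007 flags P=1 W=1 U=1 S=0
  [2] read 0x46 idx=14: raw=0x48007 flags P=1 W=1 U=1 S=0
  [3] read 0x48 idx=9: raw=0x4C007 flags P=1 W=1 U=1 S=0
  → PA=0x4C8EF  (4 entries read)

Access #2 PA: 0x4C8EF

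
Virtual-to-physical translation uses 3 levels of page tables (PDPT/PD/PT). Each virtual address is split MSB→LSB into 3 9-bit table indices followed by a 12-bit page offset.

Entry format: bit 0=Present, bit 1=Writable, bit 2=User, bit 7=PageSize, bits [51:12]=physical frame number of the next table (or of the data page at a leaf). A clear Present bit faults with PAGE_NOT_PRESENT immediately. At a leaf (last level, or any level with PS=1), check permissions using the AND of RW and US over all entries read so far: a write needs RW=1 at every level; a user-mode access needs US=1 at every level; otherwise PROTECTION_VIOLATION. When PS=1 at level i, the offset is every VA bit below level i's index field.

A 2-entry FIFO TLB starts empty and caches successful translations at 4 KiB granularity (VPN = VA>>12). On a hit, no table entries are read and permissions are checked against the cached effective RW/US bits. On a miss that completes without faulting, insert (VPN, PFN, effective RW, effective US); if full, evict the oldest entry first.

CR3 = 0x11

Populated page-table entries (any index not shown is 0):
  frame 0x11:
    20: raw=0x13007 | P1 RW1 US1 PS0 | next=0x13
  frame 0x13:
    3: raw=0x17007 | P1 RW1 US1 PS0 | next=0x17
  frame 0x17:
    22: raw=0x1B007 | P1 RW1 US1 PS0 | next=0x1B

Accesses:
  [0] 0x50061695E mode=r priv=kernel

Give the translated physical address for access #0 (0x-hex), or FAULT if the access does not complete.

Trace:
#0 VA=0x50061695E (r,kernel):
  L0 @0x11[20] → 0x13007  P=1,RW=1,US=1,PS=0
  L1 @0x13[3] → 0x17007  P=1,RW=1,US=1,PS=0
  L2 @0x17[22] → 0x1B007  P=1,RW=1,US=1,PS=0
  ⇒ phys 0x1B95E  [3 reads]

Access #0 PA: 0x1B95E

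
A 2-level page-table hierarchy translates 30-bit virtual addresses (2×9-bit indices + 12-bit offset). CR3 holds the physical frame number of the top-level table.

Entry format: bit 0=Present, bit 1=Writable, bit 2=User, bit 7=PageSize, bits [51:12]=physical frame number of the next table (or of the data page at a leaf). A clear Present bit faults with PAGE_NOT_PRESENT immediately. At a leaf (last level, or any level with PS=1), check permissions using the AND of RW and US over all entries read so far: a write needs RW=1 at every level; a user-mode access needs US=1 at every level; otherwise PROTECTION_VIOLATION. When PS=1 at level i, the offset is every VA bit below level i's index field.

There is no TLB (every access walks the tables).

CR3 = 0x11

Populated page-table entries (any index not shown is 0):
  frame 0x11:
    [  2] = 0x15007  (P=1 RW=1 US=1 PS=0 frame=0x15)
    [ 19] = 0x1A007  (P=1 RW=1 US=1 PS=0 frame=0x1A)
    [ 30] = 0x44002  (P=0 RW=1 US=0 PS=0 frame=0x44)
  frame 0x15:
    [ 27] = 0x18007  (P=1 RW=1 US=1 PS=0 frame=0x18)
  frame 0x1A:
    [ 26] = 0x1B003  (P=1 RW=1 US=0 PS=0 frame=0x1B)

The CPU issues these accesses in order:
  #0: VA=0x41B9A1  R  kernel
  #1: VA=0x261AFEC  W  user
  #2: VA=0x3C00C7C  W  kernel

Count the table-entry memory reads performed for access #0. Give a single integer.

Trace:
#0 VA=0x41B9A1 (r,kernel):
  lvl0: tbl 0x11, slot 2 ⇒ 0x15007 (P1/RW1/US1/PS0)
  lvl1: tbl 0x15, slot 27 ⇒ 0x18007 (P1/RW1/US1/PS0)
  ✓ 0x189A1  — 2 lookups
#1 VA=0x261AFEC (w,user):
  lvl0: tbl 0x11, slot 19 ⇒ 0x1A007 (P1/RW1/US1/PS0)
  lvl1: tbl 0x1A, slot 26 ⇒ 0x1B003 (P1/RW1/US0/PS0)
  ⇒ fault: PROTECTION_VIOLATION  — 2 lookups
#2 VA=0x3C00C7C (w,kernel):
  lvl0: tbl 0x11, slot 30 ⇒ 0x44002 (P0/RW1/US0/PS0)
  ⇒ fault: PAGE_NOT_PRESENT  — 1 lookups

Entries read for #0: 2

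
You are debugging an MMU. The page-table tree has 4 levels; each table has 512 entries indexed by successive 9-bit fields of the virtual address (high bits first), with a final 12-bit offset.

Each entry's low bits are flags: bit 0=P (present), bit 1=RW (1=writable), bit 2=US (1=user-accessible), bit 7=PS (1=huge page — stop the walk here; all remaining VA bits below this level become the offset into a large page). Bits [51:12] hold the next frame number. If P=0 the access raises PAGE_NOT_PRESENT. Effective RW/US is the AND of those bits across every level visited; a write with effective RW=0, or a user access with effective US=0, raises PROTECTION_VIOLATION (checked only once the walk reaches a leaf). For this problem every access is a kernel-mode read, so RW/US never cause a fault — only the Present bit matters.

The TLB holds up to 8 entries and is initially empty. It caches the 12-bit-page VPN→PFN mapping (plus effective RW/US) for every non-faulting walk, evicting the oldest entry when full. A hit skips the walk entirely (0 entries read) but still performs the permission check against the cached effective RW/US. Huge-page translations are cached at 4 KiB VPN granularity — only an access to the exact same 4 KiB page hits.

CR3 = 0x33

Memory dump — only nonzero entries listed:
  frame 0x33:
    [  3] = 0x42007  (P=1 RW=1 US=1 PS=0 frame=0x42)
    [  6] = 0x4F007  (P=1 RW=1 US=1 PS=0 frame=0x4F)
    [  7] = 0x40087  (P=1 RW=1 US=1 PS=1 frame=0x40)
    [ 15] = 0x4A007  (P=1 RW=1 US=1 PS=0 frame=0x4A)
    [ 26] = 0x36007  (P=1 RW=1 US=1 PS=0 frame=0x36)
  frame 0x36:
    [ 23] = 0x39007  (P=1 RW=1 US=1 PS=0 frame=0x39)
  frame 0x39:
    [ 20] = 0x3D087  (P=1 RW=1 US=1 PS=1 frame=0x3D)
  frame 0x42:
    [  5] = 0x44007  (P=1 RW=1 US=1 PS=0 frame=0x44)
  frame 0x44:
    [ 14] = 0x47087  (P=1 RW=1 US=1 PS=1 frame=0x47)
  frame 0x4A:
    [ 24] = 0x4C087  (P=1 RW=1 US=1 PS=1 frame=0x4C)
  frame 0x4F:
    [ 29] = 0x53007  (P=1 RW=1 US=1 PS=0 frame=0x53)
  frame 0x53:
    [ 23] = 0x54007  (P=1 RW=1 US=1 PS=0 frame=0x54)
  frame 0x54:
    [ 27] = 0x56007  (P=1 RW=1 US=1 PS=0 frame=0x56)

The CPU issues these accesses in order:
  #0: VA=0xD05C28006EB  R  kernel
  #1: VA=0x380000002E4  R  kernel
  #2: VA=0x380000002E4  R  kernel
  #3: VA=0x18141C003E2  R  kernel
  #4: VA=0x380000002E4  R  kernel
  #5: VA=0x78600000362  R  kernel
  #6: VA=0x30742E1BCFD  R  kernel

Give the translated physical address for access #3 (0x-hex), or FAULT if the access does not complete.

Walk each access:
#0 VA=0xD05C28006EB (r,kernel):
  [0] read 0x33 idx=26: raw=0x36007 flags P=1 W=1 U=1 S=0
  [1] read 0x36 idx=23: raw=0x39007 flags P=1 W=1 U=1 S=0
  [2] read 0x39 idx=20: raw=0x3D087 flags P=1 W=1 U=1 S=1
  → PA=0x3D6EB (huge @L2)  (3 entries read)
#1 VA=0x380000002E4 (r,kernel):
  [0] read 0x33 idx=7: raw=0x40087 flags P=1 W=1 U=1 S=1
  → PA=0x402E4 (huge @L0)  (1 entries read)
#2 VA=0x380000002E4 (r,kernel):
  TLB hit vpn=0x38000000 → PA=0x402E4
#3 VA=0x18141C003E2 (r,kernel):
  [0] read 0x33 idx=3: raw=0x42007 flags P=1 W=1 U=1 S=0
  [1] read 0x42 idx=5: raw=0x44007 flags P=1 W=1 U=1 S=0
  [2] read 0x44 idx=14: raw=0x47087 flags P=1 W=1 U=1 S=1
  → PA=0x473E2 (huge @L2)  (3 entries read)
#4 VA=0x380000002E4 (r,kernel):
  TLB hit vpn=0x38000000 → PA=0x402E4
#5 VA=0x78600000362 (r,kernel):
  [0] read 0x33 idx=15: raw=0x4A007 flags P=1 W=1 U=1 S=0
  [1] read 0x4A idx=24: raw=0x4C087 flags P=1 W=1 U=1 S=1
  → PA=0x4C362 (huge @L1)  (2 entries read)
#6 VA=0x30742E1BCFD (r,kernel):
  [0] read 0x33 idx=6: raw=0x4F007 flags P=1 W=1 U=1 S=0
  [1] read 0x4F idx=29: raw=0x53007 flags P=1 W=1 U=1 S=0
  [2] read 0x53 idx=23: raw=0x54007 flags P=1 W=1 U=1 S=0
  [3] read 0x54 idx=27: raw=0x56007 flags P=1 W=1 U=1 S=0
  → PA=0x56CFD  (4 entries read)

Access #3 PA: 0x473E2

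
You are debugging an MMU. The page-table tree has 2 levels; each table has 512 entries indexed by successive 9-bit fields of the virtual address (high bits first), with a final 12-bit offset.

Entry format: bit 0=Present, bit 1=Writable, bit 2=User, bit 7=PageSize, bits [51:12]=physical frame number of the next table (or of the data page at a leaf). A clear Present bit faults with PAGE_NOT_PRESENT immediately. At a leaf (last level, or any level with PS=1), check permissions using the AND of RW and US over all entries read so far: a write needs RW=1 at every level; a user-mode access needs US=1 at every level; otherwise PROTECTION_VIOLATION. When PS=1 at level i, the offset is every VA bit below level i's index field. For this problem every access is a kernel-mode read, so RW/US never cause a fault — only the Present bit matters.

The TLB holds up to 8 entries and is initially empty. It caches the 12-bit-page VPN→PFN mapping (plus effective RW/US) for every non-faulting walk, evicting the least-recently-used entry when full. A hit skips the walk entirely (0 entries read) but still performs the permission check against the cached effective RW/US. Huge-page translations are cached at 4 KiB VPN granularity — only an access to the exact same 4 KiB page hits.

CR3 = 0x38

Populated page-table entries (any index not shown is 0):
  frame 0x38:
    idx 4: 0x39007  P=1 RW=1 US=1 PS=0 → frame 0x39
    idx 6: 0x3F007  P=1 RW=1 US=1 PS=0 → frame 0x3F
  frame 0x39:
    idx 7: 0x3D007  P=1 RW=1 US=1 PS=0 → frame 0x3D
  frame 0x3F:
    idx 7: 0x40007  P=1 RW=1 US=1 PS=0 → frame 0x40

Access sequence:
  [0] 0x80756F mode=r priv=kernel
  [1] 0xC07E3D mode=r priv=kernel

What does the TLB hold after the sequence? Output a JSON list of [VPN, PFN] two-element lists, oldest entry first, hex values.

Per-access translation:
#0 VA=0x80756F (r,kernel):
  lvl0: tbl 0x38, slot 4 ⇒ 0x39007 (P1/RW1/US1/PS0)
  lvl1: tbl 0x39, slot 7 ⇒ 0x3D007 (P1/RW1/US1/PS0)
  ✓ 0x3D56F  — 2 lookups
#1 VA=0xC07E3D (r,kernel):
  lvl0: tbl 0x38, slot 6 ⇒ 0x3F007 (P1/RW1/US1/PS0)
  lvl1: tbl 0x3F, slot 7 ⇒ 0x40007 (P1/RW1/US1/PS0)
  ✓ 0x40E3D  — 2 lookups

TLB: [["0x807", "0x3D"], ["0xC07", "0x40"]]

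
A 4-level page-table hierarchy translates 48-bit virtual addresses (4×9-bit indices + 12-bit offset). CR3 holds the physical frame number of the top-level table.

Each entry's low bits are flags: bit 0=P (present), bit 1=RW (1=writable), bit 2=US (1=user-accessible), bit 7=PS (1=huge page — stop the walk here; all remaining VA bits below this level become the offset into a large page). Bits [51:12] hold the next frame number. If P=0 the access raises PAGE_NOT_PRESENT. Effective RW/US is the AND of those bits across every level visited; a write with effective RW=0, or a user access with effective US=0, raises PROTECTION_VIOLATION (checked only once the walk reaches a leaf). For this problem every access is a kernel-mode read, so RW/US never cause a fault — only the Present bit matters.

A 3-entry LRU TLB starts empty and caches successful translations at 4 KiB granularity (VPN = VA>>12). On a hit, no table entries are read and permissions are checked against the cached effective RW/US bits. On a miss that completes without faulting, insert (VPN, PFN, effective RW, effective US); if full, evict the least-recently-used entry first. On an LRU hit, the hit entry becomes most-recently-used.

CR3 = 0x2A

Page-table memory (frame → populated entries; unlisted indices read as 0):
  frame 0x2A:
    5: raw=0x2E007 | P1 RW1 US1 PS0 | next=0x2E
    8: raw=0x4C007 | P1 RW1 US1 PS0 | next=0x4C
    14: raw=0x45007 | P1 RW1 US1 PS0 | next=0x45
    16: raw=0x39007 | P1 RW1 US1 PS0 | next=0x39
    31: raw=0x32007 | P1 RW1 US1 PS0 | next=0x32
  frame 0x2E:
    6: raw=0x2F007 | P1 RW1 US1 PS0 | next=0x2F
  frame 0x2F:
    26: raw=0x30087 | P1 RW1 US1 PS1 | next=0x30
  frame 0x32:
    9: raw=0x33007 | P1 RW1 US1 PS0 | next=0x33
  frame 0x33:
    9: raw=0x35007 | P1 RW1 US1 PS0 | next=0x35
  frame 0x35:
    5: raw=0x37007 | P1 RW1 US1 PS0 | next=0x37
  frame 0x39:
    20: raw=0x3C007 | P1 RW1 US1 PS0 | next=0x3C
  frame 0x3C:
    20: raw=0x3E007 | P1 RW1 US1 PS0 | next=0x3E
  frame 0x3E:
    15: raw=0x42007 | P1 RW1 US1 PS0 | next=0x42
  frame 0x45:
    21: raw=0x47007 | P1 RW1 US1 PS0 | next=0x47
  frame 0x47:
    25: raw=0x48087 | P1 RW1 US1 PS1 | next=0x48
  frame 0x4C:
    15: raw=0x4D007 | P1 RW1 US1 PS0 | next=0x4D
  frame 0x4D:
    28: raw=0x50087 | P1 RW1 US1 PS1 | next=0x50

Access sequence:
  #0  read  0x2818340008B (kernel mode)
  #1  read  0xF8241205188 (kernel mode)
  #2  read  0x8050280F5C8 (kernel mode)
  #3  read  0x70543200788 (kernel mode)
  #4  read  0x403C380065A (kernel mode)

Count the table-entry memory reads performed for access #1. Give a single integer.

Trace:
#0 VA=0x2818340008B (r,kernel):
  [0] read 0x2A idx=5: raw=0x2E007 flags P=1 W=1 U=1 S=0
  [1] read 0x2E idx=6: raw=0x2F007 flags P=1 W=1 U=1 S=0
  [2] read 0x2F idx=26: raw=0x30087 flags P=1 W=1 U=1 S=1
  ✓ 0x3008B (huge @L2)  — 3 lookups
#1 VA=0xF8241205188 (r,kernel):
  [0] read 0x2A idx=31: raw=0x32007 flags P=1 W=1 U=1 S=0
  [1] read 0x32 idx=9: raw=0x33007 flags P=1 W=1 U=1 S=0
  [2] read 0x33 idx=9: raw=0x35007 flags P=1 W=1 U=1 S=0
  [3] read 0x35 idx=5: raw=0x37007 flags P=1 W=1 U=1 S=0
  ✓ 0x37188  — 4 lookups
#2 VA=0x8050280F5C8 (r,kernel):
  [0] read 0x2A idx=16: raw=0x39007 flags P=1 W=1 U=1 S=0
  [1] read 0x39 idx=20: raw=0x3C007 flags P=1 W=1 U=1 S=0
  [2] read 0x3C idx=20: raw=0x3E007 flags P=1 W=1 U=1 S=0
  [3] read 0x3E idx=15: raw=0x42007 flags P=1 W=1 U=1 S=0
  ✓ 0x425C8  — 4 lookups
#3 VA=0x70543200788 (r,kernel):
  [0] read 0x2A idx=14: raw=0x45007 flags P=1 W=1 U=1 S=0
  [1] read 0x45 idx=21: raw=0x47007 flags P=1 W=1 U=1 S=0
  [2] read 0x47 idx=25: raw=0x48087 flags P=1 W=1 U=1 S=1
  ✓ 0x48788 (huge @L2)  — 3 lookups
#4 VA=0x403C380065A (r,kernel):
  [0] read 0x2A idx=8: raw=0x4C007 flags P=1 W=1 U=1 S=0
  [1] read 0x4C idx=15: raw=0x4D007 flags P=1 W=1 U=1 S=0
  [2] read 0x4D idx=28: raw=0x50087 flags P=1 W=1 U=1 S=1
  ✓ 0x5065A (huge @L2)  — 3 lookups

Entries read for #1: 4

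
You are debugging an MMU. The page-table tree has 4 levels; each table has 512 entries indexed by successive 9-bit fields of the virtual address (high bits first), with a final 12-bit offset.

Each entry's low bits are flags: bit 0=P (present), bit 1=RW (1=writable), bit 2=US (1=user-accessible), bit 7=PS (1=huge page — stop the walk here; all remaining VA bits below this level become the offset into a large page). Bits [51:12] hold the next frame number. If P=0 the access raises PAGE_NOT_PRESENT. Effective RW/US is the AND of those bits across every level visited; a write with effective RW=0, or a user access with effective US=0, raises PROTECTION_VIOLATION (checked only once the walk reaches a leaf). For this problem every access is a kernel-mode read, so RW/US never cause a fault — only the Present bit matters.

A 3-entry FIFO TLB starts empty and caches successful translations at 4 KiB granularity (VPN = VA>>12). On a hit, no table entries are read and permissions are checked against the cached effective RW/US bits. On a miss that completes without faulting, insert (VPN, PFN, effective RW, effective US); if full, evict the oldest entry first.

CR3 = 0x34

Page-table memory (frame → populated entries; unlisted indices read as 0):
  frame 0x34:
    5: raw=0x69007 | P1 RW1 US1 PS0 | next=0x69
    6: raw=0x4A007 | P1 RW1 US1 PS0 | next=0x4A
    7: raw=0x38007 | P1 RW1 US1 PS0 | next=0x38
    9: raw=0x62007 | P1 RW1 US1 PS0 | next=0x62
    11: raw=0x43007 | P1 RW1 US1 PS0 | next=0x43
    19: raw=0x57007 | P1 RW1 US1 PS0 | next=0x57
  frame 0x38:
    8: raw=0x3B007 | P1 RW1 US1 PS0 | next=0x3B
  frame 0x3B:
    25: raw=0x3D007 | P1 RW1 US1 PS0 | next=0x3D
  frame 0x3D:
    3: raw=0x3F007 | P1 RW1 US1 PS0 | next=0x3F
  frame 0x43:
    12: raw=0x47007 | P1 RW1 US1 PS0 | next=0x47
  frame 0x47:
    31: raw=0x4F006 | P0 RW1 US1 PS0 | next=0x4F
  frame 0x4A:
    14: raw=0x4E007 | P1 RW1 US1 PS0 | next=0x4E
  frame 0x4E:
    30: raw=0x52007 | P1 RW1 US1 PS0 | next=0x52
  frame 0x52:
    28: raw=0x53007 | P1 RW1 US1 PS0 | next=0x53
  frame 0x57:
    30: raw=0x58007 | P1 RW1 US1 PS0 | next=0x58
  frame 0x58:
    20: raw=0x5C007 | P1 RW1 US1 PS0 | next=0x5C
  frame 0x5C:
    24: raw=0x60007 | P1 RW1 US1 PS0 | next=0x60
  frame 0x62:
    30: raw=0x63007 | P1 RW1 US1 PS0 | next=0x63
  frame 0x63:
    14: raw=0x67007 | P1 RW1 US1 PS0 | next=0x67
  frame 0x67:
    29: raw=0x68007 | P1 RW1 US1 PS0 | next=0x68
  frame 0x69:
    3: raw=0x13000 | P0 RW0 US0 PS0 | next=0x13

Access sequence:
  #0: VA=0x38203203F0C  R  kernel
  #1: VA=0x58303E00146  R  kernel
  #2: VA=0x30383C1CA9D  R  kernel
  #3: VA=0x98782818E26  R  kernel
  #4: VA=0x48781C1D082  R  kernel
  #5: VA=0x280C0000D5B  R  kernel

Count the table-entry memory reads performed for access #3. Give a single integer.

Trace:
#0 VA=0x38203203F0C (r,kernel):
  lvl0: tbl 0x34, slot 7 ⇒ 0x38007 (P1/RW1/US1/PS0)
  lvl1: tbl 0x38, slot 8 ⇒ 0x3B007 (P1/RW1/US1/PS0)
  lvl2: tbl 0x3B, slot 25 ⇒ 0x3D007 (P1/RW1/US1/PS0)
  lvl3: tbl 0x3D, slot 3 ⇒ 0x3F007 (P1/RW1/US1/PS0)
  ⇒ phys 0x3FF0C  [4 reads]
#1 VA=0x58303E00146 (r,kernel):
  lvl0: tbl 0x34, slot 11 ⇒ 0x43007 (P1/RW1/US1/PS0)
  lvl1: tbl 0x43, slot 12 ⇒ 0x47007 (P1/RW1/US1/PS0)
  lvl2: tbl 0x47, slot 31 ⇒ 0x4F006 (P0/RW1/US1/PS0)
  → PAGE_NOT_PRESENT  (3 entries read)
#2 VA=0x30383C1CA9D (r,kernel):
  lvl0: tbl 0x34, slot 6 ⇒ 0x4A007 (P1/RW1/US1/PS0)
  lvl1: tbl 0x4A, slot 14 ⇒ 0x4E007 (P1/RW1/US1/PS0)
  lvl2: tbl 0x4E, slot 30 ⇒ 0x52007 (P1/RW1/US1/PS0)
  lvl3: tbl 0x52, slot 28 ⇒ 0x53007 (P1/RW1/US1/PS0)
  ⇒ phys 0x53A9D  [4 reads]
#3 VA=0x98782818E26 (r,kernel):
  lvl0: tbl 0x34, slot 19 ⇒ 0x57007 (P1/RW1/US1/PS0)
  lvl1: tbl 0x57, slot 30 ⇒ 0x58007 (P1/RW1/US1/PS0)
  lvl2: tbl 0x58, slot 20 ⇒ 0x5C007 (P1/RW1/US1/PS0)
  lvl3: tbl 0x5C, slot 24 ⇒ 0x60007 (P1/RW1/US1/PS0)
  ⇒ phys 0x60E26  [4 reads]
#4 VA=0x48781C1D082 (r,kernel):
  lvl0: tbl 0x34, slot 9 ⇒ 0x62007 (P1/RW1/US1/PS0)
  lvl1: tbl 0x62, slot 30 ⇒ 0x63007 (P1/RW1/US1/PS0)
  lvl2: tbl 0x63, slot 14 ⇒ 0x67007 (P1/RW1/US1/PS0)
  lvl3: tbl 0x67, slot 29 ⇒ 0x68007 (P1/RW1/US1/PS0)
  ⇒ phys 0x68082  [4 reads]
#5 VA=0x280C0000D5B (r,kernel):
  lvl0: tbl 0x34, slot 5 ⇒ 0x69007 (P1/RW1/US1/PS0)
  lvl1: tbl 0x69, slot 3 ⇒ 0x13000 (P0/RW0/US0/PS0)
  → PAGE_NOT_PRESENT  (2 entries read)

Entries read for #3: 4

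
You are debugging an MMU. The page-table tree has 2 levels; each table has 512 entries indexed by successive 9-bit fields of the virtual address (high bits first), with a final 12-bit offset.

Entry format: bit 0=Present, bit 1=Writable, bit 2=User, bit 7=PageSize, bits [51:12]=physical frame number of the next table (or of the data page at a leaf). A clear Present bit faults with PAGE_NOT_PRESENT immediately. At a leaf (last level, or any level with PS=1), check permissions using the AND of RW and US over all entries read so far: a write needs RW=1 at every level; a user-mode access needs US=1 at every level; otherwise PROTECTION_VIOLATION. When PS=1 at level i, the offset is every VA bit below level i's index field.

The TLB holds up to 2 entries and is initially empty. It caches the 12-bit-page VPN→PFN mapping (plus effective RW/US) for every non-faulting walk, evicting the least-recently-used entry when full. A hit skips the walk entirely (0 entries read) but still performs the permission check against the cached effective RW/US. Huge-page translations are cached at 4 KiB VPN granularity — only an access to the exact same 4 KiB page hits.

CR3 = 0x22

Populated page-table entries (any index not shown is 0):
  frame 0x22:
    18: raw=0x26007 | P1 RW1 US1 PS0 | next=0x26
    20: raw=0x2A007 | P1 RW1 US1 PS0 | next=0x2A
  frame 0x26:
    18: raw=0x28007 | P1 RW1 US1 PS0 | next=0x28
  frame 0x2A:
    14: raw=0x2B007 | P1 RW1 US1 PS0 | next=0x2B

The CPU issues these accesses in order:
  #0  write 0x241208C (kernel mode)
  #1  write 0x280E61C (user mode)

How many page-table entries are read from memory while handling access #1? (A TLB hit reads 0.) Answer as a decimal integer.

Per-access translation:
#0 VA=0x241208C (w,kernel):
  lvl0: tbl 0x22, slot 18 ⇒ 0x26007 (P1/RW1/US1/PS0)
  lvl1: tbl 0x26, slot 18 ⇒ 0x28007 (P1/RW1/US1/PS0)
  ⇒ phys 0x2808C  [2 reads]
#1 VA=0x280E61C (w,user):
  lvl0: tbl 0x22, slot 20 ⇒ 0x2A007 (P1/RW1/US1/PS0)
  lvl1: tbl 0x2A, slot 14 ⇒ 0x2B007 (P1/RW1/US1/PS0)
  ⇒ phys 0x2B61C  [2 reads]

Entries read for #1: 2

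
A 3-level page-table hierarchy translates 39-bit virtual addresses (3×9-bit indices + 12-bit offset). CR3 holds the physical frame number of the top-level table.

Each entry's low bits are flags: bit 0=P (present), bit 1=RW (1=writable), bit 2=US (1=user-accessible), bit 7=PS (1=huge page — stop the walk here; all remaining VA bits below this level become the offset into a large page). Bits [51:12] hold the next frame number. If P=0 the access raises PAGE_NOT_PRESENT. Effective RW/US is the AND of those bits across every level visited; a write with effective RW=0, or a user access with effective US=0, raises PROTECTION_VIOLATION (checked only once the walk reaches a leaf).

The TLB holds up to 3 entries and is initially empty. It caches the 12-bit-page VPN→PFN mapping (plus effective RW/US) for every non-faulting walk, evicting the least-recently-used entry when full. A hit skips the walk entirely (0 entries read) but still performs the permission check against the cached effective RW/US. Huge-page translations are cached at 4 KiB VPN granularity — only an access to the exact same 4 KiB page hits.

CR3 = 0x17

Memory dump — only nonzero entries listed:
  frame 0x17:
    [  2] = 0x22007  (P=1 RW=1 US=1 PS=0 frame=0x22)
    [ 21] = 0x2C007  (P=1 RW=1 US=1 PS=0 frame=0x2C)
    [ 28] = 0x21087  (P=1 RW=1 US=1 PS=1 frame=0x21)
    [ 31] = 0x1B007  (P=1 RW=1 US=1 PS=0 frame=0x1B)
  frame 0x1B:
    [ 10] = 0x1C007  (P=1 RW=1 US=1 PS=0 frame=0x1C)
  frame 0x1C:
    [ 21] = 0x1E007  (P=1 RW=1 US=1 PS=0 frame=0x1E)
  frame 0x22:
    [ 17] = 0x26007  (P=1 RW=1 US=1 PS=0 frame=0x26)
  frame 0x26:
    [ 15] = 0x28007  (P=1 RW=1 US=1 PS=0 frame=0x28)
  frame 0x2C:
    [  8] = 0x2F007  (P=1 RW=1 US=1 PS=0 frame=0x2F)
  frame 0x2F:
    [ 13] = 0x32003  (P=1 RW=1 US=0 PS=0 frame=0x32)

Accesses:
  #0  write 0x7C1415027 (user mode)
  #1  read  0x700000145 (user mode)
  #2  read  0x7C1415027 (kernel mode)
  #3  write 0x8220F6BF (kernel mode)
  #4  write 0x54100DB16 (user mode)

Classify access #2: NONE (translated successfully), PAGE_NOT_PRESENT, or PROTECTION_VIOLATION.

Per-access translation:
#0 VA=0x7C1415027 (w,user):
  [0] read 0x17 idx=31: raw=0x1B007 flags P=1 W=1 U=1 S=0
  [1] read 0x1B idx=10: raw=0x1C007 flags P=1 W=1 U=1 S=0
  [2] read 0x1C idx=21: raw=0x1E007 flags P=1 W=1 U=1 S=0
  ⇒ phys 0x1E027  [3 reads]
#1 VA=0x700000145 (r,user):
  [0] read 0x17 idx=28: raw=0x21087 flags P=1 W=1 U=1 S=1
  ⇒ phys 0x21145 (huge @L0)  [1 reads]
#2 VA=0x7C1415027 (r,kernel):
  TLB hit vpn=0x7C1415 → PA=0x1E027
#3 VA=0x8220F6BF (w,kernel):
  [0] read 0x17 idx=2: raw=0x22007 flags P=1 W=1 U=1 S=0
  [1] read 0x22 idx=17: raw=0x26007 flags P=1 W=1 U=1 S=0
  [2] read 0x26 idx=15: raw=0x28007 flags P=1 W=1 U=1 S=0
  ⇒ phys 0x286BF  [3 reads]
#4 VA=0x54100DB16 (w,user):
  [0] read 0x17 idx=21: raw=0x2C007 flags P=1 W=1 U=1 S=0
  [1] read 0x2C idx=8: raw=0x2F007 flags P=1 W=1 U=1 S=0
  [2] read 0x2F idx=13: raw=0x32003 flags P=1 W=1 U=0 S=0
  → PROTECTION_VIOLATION  (3 entries read)

Access #2 fault: NONE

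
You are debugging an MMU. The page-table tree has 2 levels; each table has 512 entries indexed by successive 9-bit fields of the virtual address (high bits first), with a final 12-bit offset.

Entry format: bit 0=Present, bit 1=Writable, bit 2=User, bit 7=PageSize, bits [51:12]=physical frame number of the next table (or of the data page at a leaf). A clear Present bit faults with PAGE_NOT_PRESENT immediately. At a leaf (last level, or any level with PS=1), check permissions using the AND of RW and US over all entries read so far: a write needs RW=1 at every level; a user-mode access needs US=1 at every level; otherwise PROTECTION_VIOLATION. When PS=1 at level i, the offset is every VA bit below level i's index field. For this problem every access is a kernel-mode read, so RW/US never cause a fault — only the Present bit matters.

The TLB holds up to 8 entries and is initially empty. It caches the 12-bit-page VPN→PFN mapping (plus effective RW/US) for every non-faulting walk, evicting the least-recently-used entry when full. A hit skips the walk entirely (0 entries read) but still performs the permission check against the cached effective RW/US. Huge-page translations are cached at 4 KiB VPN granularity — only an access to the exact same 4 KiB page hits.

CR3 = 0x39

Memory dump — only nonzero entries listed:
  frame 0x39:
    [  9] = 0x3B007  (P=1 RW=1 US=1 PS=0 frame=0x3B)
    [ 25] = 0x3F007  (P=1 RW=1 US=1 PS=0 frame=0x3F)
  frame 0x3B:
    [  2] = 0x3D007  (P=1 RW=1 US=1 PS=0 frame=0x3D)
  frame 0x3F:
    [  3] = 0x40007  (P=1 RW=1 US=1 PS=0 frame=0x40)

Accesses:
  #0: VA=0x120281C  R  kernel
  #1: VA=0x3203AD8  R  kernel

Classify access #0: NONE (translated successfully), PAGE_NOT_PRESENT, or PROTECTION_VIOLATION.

Trace:
#0 VA=0x120281C (r,kernel):
  lvl0: tbl 0x39, slot 9 ⇒ 0x3B007 (P1/RW1/US1/PS0)
  lvl1: tbl 0x3B, slot 2 ⇒ 0x3D007 (P1/RW1/US1/PS0)
  ✓ 0x3D81C  — 2 lookups
#1 VA=0x3203AD8 (r,kernel):
  lvl0: tbl 0x39, slot 25 ⇒ 0x3F007 (P1/RW1/US1/PS0)
  lvl1: tbl 0x3F, slot 3 ⇒ 0x40007 (P1/RW1/US1/PS0)
  ✓ 0x40AD8  — 2 lookups

Access #0 fault: NONE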